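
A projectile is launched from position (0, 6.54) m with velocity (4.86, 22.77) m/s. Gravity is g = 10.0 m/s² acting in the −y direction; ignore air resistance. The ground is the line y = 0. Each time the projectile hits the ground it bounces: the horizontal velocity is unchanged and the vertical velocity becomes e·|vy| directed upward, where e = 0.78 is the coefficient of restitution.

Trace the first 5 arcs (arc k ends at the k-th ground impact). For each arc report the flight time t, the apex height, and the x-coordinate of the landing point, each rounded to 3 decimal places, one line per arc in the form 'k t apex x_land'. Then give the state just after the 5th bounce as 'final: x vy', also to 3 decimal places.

1 4.825 32.464 23.450
2 3.975 19.751 42.768
3 3.101 12.016 57.837
4 2.418 7.311 69.590
5 1.886 4.448 78.758
final: 78.758 7.357

Arc 1: start y=6.540, vy=22.770 → t=4.825, apex=32.464, x_land=23.450, impact vy=-25.481
  bounce: vy ← 0.78·25.481 = 19.875
Arc 2: start y=0.000, vy=19.875 → t=3.975, apex=19.751, x_land=42.768, impact vy=-19.875
  bounce: vy ← 0.78·19.875 = 15.503
Arc 3: start y=0.000, vy=15.503 → t=3.101, apex=12.016, x_land=57.837, impact vy=-15.503
  bounce: vy ← 0.78·15.503 = 12.092
Arc 4: start y=0.000, vy=12.092 → t=2.418, apex=7.311, x_land=69.590, impact vy=-12.092
  bounce: vy ← 0.78·12.092 = 9.432
Arc 5: start y=0.000, vy=9.432 → t=1.886, apex=4.448, x_land=78.758, impact vy=-9.432
  bounce: vy ← 0.78·9.432 = 7.357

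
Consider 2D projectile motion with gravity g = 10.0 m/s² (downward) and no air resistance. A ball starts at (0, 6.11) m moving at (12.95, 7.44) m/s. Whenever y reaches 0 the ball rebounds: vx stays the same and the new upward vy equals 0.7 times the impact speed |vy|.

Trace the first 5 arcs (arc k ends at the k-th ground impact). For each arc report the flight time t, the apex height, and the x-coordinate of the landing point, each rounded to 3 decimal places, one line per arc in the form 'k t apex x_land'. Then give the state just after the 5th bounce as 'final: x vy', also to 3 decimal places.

1 2.076 8.878 26.891
2 1.865 4.350 51.049
3 1.306 2.132 67.959
4 0.914 1.044 79.797
5 0.640 0.512 88.083
final: 88.083 2.240

Arc 1: start y=6.110, vy=7.440 → t=2.076, apex=8.878, x_land=26.891, impact vy=-13.325
  bounce: vy ← 0.7·13.325 = 9.327
Arc 2: start y=0.000, vy=9.327 → t=1.865, apex=4.350, x_land=51.049, impact vy=-9.327
  bounce: vy ← 0.7·9.327 = 6.529
Arc 3: start y=0.000, vy=6.529 → t=1.306, apex=2.132, x_land=67.959, impact vy=-6.529
  bounce: vy ← 0.7·6.529 = 4.570
Arc 4: start y=0.000, vy=4.570 → t=0.914, apex=1.044, x_land=79.797, impact vy=-4.570
  bounce: vy ← 0.7·4.570 = 3.199
Arc 5: start y=0.000, vy=3.199 → t=0.640, apex=0.512, x_land=88.083, impact vy=-3.199
  bounce: vy ← 0.7·3.199 = 2.240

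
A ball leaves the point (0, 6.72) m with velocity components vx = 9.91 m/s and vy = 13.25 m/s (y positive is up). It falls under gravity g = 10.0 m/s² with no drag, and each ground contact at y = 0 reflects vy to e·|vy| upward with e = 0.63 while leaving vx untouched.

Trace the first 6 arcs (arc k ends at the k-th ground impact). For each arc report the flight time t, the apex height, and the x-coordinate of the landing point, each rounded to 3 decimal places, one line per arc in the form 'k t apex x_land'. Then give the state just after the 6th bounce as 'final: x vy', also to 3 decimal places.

Arc 1: start y=6.720, vy=13.250 → t=3.086, apex=15.498, x_land=30.578, impact vy=-17.606
  bounce: vy ← 0.63·17.606 = 11.092
Arc 2: start y=0.000, vy=11.092 → t=2.218, apex=6.151, x_land=52.562, impact vy=-11.092
  bounce: vy ← 0.63·11.092 = 6.988
Arc 3: start y=0.000, vy=6.988 → t=1.398, apex=2.441, x_land=66.411, impact vy=-6.988
  bounce: vy ← 0.63·6.988 = 4.402
Arc 4: start y=0.000, vy=4.402 → t=0.880, apex=0.969, x_land=75.137, impact vy=-4.402
  bounce: vy ← 0.63·4.402 = 2.773
Arc 5: start y=0.000, vy=2.773 → t=0.555, apex=0.385, x_land=80.634, impact vy=-2.773
  bounce: vy ← 0.63·2.773 = 1.747
Arc 6: start y=0.000, vy=1.747 → t=0.349, apex=0.153, x_land=84.097, impact vy=-1.747
  bounce: vy ← 0.63·1.747 = 1.101

1 3.086 15.498 30.578
2 2.218 6.151 52.562
3 1.398 2.441 66.411
4 0.880 0.969 75.137
5 0.555 0.385 80.634
6 0.349 0.153 84.097
final: 84.097 1.101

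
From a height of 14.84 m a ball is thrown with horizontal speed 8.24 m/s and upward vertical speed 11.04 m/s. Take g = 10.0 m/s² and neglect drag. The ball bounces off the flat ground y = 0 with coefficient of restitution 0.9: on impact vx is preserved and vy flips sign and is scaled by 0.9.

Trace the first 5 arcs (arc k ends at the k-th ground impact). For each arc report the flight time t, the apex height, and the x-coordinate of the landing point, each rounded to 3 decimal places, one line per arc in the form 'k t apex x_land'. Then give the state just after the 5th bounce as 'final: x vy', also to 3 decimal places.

Arc 1: start y=14.840, vy=11.040 → t=3.150, apex=20.934, x_land=25.957, impact vy=-20.462
  bounce: vy ← 0.9·20.462 = 18.416
Arc 2: start y=0.000, vy=18.416 → t=3.683, apex=16.957, x_land=56.306, impact vy=-18.416
  bounce: vy ← 0.9·18.416 = 16.574
Arc 3: start y=0.000, vy=16.574 → t=3.315, apex=13.735, x_land=83.620, impact vy=-16.574
  bounce: vy ← 0.9·16.574 = 14.917
Arc 4: start y=0.000, vy=14.917 → t=2.983, apex=11.125, x_land=108.203, impact vy=-14.917
  bounce: vy ← 0.9·14.917 = 13.425
Arc 5: start y=0.000, vy=13.425 → t=2.685, apex=9.011, x_land=130.327, impact vy=-13.425
  bounce: vy ← 0.9·13.425 = 12.082

1 3.150 20.934 25.957
2 3.683 16.957 56.306
3 3.315 13.735 83.620
4 2.983 11.125 108.203
5 2.685 9.011 130.327
final: 130.327 12.082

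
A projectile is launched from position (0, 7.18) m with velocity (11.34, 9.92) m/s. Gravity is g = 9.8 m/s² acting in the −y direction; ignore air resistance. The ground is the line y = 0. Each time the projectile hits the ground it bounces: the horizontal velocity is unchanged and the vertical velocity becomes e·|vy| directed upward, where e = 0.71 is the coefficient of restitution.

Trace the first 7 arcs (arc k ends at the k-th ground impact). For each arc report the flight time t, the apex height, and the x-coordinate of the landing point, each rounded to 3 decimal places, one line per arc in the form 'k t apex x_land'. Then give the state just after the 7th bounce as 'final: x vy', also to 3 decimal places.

1 2.590 12.201 29.373
2 2.241 6.150 54.782
3 1.591 3.100 72.823
4 1.130 1.563 85.632
5 0.802 0.788 94.726
6 0.569 0.397 101.183
7 0.404 0.200 105.768
final: 105.768 1.406

Arc 1: start y=7.180, vy=9.920 → t=2.590, apex=12.201, x_land=29.373, impact vy=-15.464
  bounce: vy ← 0.71·15.464 = 10.979
Arc 2: start y=0.000, vy=10.979 → t=2.241, apex=6.150, x_land=54.782, impact vy=-10.979
  bounce: vy ← 0.71·10.979 = 7.795
Arc 3: start y=0.000, vy=7.795 → t=1.591, apex=3.100, x_land=72.823, impact vy=-7.795
  bounce: vy ← 0.71·7.795 = 5.535
Arc 4: start y=0.000, vy=5.535 → t=1.130, apex=1.563, x_land=85.632, impact vy=-5.535
  bounce: vy ← 0.71·5.535 = 3.930
Arc 5: start y=0.000, vy=3.930 → t=0.802, apex=0.788, x_land=94.726, impact vy=-3.930
  bounce: vy ← 0.71·3.930 = 2.790
Arc 6: start y=0.000, vy=2.790 → t=0.569, apex=0.397, x_land=101.183, impact vy=-2.790
  bounce: vy ← 0.71·2.790 = 1.981
Arc 7: start y=0.000, vy=1.981 → t=0.404, apex=0.200, x_land=105.768, impact vy=-1.981
  bounce: vy ← 0.71·1.981 = 1.406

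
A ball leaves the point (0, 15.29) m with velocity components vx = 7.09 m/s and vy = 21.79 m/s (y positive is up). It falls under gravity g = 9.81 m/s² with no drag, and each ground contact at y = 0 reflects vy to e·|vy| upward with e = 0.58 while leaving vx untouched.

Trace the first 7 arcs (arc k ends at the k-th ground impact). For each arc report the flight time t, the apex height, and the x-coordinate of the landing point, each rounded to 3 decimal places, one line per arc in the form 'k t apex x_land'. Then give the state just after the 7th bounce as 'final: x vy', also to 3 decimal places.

Arc 1: start y=15.290, vy=21.790 → t=5.059, apex=39.490, x_land=35.866, impact vy=-27.835
  bounce: vy ← 0.58·27.835 = 16.144
Arc 2: start y=0.000, vy=16.144 → t=3.291, apex=13.284, x_land=59.202, impact vy=-16.144
  bounce: vy ← 0.58·16.144 = 9.364
Arc 3: start y=0.000, vy=9.364 → t=1.909, apex=4.469, x_land=72.737, impact vy=-9.364
  bounce: vy ← 0.58·9.364 = 5.431
Arc 4: start y=0.000, vy=5.431 → t=1.107, apex=1.503, x_land=80.587, impact vy=-5.431
  bounce: vy ← 0.58·5.431 = 3.150
Arc 5: start y=0.000, vy=3.150 → t=0.642, apex=0.506, x_land=85.140, impact vy=-3.150
  bounce: vy ← 0.58·3.150 = 1.827
Arc 6: start y=0.000, vy=1.827 → t=0.372, apex=0.170, x_land=87.781, impact vy=-1.827
  bounce: vy ← 0.58·1.827 = 1.060
Arc 7: start y=0.000, vy=1.060 → t=0.216, apex=0.057, x_land=89.313, impact vy=-1.060
  bounce: vy ← 0.58·1.060 = 0.615

1 5.059 39.490 35.866
2 3.291 13.284 59.202
3 1.909 4.469 72.737
4 1.107 1.503 80.587
5 0.642 0.506 85.140
6 0.372 0.170 87.781
7 0.216 0.057 89.313
final: 89.313 0.615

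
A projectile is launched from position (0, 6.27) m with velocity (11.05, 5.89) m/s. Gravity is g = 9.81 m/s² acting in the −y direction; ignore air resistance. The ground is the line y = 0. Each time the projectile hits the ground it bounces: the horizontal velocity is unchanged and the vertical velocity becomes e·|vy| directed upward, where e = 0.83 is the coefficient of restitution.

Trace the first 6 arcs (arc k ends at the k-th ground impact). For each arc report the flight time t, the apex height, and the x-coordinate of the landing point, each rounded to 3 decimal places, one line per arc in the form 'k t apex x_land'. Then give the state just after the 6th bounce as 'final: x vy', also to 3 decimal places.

1 1.881 8.038 20.780
2 2.125 5.538 44.262
3 1.764 3.815 63.752
4 1.464 2.628 79.928
5 1.215 1.810 93.355
6 1.009 1.247 104.499
final: 104.499 4.106

Arc 1: start y=6.270, vy=5.890 → t=1.881, apex=8.038, x_land=20.780, impact vy=-12.558
  bounce: vy ← 0.83·12.558 = 10.423
Arc 2: start y=0.000, vy=10.423 → t=2.125, apex=5.538, x_land=44.262, impact vy=-10.423
  bounce: vy ← 0.83·10.423 = 8.651
Arc 3: start y=0.000, vy=8.651 → t=1.764, apex=3.815, x_land=63.752, impact vy=-8.651
  bounce: vy ← 0.83·8.651 = 7.181
Arc 4: start y=0.000, vy=7.181 → t=1.464, apex=2.628, x_land=79.928, impact vy=-7.181
  bounce: vy ← 0.83·7.181 = 5.960
Arc 5: start y=0.000, vy=5.960 → t=1.215, apex=1.810, x_land=93.355, impact vy=-5.960
  bounce: vy ← 0.83·5.960 = 4.947
Arc 6: start y=0.000, vy=4.947 → t=1.009, apex=1.247, x_land=104.499, impact vy=-4.947
  bounce: vy ← 0.83·4.947 = 4.106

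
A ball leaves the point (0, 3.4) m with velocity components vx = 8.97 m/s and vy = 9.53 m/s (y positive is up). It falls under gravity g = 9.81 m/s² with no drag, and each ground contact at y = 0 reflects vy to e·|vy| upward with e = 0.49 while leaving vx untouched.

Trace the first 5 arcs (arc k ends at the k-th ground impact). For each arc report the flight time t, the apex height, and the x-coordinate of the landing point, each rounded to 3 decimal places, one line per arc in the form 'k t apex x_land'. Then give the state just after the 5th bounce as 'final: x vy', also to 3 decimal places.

1 2.251 8.029 20.190
2 1.254 1.928 31.437
3 0.614 0.463 36.948
4 0.301 0.111 39.648
5 0.148 0.027 40.972
final: 40.972 0.355

Arc 1: start y=3.400, vy=9.530 → t=2.251, apex=8.029, x_land=20.190, impact vy=-12.551
  bounce: vy ← 0.49·12.551 = 6.150
Arc 2: start y=0.000, vy=6.150 → t=1.254, apex=1.928, x_land=31.437, impact vy=-6.150
  bounce: vy ← 0.49·6.150 = 3.014
Arc 3: start y=0.000, vy=3.014 → t=0.614, apex=0.463, x_land=36.948, impact vy=-3.014
  bounce: vy ← 0.49·3.014 = 1.477
Arc 4: start y=0.000, vy=1.477 → t=0.301, apex=0.111, x_land=39.648, impact vy=-1.477
  bounce: vy ← 0.49·1.477 = 0.724
Arc 5: start y=0.000, vy=0.724 → t=0.148, apex=0.027, x_land=40.972, impact vy=-0.724
  bounce: vy ← 0.49·0.724 = 0.355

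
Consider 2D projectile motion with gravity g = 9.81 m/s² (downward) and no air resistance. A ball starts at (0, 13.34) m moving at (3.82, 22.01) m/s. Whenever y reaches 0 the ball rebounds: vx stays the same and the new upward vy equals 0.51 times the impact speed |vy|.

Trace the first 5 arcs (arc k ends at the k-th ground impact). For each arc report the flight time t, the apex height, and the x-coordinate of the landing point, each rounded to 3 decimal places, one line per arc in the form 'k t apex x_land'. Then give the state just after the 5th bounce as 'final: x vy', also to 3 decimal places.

Arc 1: start y=13.340, vy=22.010 → t=5.028, apex=38.031, x_land=19.208, impact vy=-27.316
  bounce: vy ← 0.51·27.316 = 13.931
Arc 2: start y=0.000, vy=13.931 → t=2.840, apex=9.892, x_land=30.057, impact vy=-13.931
  bounce: vy ← 0.51·13.931 = 7.105
Arc 3: start y=0.000, vy=7.105 → t=1.449, apex=2.573, x_land=35.590, impact vy=-7.105
  bounce: vy ← 0.51·7.105 = 3.624
Arc 4: start y=0.000, vy=3.624 → t=0.739, apex=0.669, x_land=38.412, impact vy=-3.624
  bounce: vy ← 0.51·3.624 = 1.848
Arc 5: start y=0.000, vy=1.848 → t=0.377, apex=0.174, x_land=39.852, impact vy=-1.848
  bounce: vy ← 0.51·1.848 = 0.942

1 5.028 38.031 19.208
2 2.840 9.892 30.057
3 1.449 2.573 35.590
4 0.739 0.669 38.412
5 0.377 0.174 39.852
final: 39.852 0.942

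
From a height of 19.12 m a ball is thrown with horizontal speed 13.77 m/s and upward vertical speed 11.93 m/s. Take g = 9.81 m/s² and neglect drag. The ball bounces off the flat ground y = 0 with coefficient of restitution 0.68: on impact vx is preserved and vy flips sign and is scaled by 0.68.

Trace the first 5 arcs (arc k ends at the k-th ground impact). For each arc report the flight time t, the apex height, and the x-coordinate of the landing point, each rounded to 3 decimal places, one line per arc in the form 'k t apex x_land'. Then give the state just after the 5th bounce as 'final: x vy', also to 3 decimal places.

Arc 1: start y=19.120, vy=11.930 → t=3.535, apex=26.374, x_land=48.676, impact vy=-22.748
  bounce: vy ← 0.68·22.748 = 15.468
Arc 2: start y=0.000, vy=15.468 → t=3.154, apex=12.195, x_land=92.101, impact vy=-15.468
  bounce: vy ← 0.68·15.468 = 10.519
Arc 3: start y=0.000, vy=10.519 → t=2.144, apex=5.639, x_land=121.630, impact vy=-10.519
  bounce: vy ← 0.68·10.519 = 7.153
Arc 4: start y=0.000, vy=7.153 → t=1.458, apex=2.608, x_land=141.710, impact vy=-7.153
  bounce: vy ← 0.68·7.153 = 4.864
Arc 5: start y=0.000, vy=4.864 → t=0.992, apex=1.206, x_land=155.365, impact vy=-4.864
  bounce: vy ← 0.68·4.864 = 3.307

1 3.535 26.374 48.676
2 3.154 12.195 92.101
3 2.144 5.639 121.630
4 1.458 2.608 141.710
5 0.992 1.206 155.365
final: 155.365 3.307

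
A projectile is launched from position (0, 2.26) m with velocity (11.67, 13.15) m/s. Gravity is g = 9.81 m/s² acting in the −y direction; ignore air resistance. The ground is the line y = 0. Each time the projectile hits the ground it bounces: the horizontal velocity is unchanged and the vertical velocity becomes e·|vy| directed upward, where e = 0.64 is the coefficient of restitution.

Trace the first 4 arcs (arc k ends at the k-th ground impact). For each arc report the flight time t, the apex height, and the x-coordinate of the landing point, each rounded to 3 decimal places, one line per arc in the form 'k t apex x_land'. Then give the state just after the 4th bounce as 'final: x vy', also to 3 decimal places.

1 2.843 11.074 33.178
2 1.923 4.536 55.622
3 1.231 1.858 69.986
4 0.788 0.761 79.180
final: 79.180 2.473

Arc 1: start y=2.260, vy=13.150 → t=2.843, apex=11.074, x_land=33.178, impact vy=-14.740
  bounce: vy ← 0.64·14.740 = 9.434
Arc 2: start y=0.000, vy=9.434 → t=1.923, apex=4.536, x_land=55.622, impact vy=-9.434
  bounce: vy ← 0.64·9.434 = 6.037
Arc 3: start y=0.000, vy=6.037 → t=1.231, apex=1.858, x_land=69.986, impact vy=-6.037
  bounce: vy ← 0.64·6.037 = 3.864
Arc 4: start y=0.000, vy=3.864 → t=0.788, apex=0.761, x_land=79.180, impact vy=-3.864
  bounce: vy ← 0.64·3.864 = 2.473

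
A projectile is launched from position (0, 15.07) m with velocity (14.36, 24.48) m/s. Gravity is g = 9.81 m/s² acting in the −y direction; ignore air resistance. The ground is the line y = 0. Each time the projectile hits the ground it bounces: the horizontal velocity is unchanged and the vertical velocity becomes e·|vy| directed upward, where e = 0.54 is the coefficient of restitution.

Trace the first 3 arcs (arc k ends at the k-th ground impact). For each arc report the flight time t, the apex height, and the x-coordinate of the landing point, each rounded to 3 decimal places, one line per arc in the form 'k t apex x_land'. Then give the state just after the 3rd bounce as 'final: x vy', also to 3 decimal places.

1 5.545 45.614 79.625
2 3.293 13.301 126.919
3 1.778 3.879 152.458
final: 152.458 4.711

Arc 1: start y=15.070, vy=24.480 → t=5.545, apex=45.614, x_land=79.625, impact vy=-29.916
  bounce: vy ← 0.54·29.916 = 16.154
Arc 2: start y=0.000, vy=16.154 → t=3.293, apex=13.301, x_land=126.919, impact vy=-16.154
  bounce: vy ← 0.54·16.154 = 8.723
Arc 3: start y=0.000, vy=8.723 → t=1.778, apex=3.879, x_land=152.458, impact vy=-8.723
  bounce: vy ← 0.54·8.723 = 4.711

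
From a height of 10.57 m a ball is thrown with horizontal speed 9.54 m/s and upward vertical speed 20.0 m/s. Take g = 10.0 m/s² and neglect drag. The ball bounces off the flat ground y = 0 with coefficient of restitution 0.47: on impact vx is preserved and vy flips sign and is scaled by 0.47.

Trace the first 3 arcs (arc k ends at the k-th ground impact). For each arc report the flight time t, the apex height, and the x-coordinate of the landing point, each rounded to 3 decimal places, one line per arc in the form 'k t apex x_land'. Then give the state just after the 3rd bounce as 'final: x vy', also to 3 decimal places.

1 4.473 30.570 42.669
2 2.324 6.753 64.843
3 1.092 1.492 75.264
final: 75.264 2.567

Arc 1: start y=10.570, vy=20.000 → t=4.473, apex=30.570, x_land=42.669, impact vy=-24.727
  bounce: vy ← 0.47·24.727 = 11.621
Arc 2: start y=0.000, vy=11.621 → t=2.324, apex=6.753, x_land=64.843, impact vy=-11.621
  bounce: vy ← 0.47·11.621 = 5.462
Arc 3: start y=0.000, vy=5.462 → t=1.092, apex=1.492, x_land=75.264, impact vy=-5.462
  bounce: vy ← 0.47·5.462 = 2.567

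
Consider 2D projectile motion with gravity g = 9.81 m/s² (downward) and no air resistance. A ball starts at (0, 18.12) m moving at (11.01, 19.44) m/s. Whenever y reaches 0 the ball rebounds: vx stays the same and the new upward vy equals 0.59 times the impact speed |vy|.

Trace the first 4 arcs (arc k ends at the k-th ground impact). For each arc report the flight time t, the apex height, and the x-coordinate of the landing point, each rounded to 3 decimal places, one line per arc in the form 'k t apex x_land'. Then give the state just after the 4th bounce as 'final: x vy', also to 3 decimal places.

Arc 1: start y=18.120, vy=19.440 → t=4.742, apex=37.382, x_land=52.213, impact vy=-27.082
  bounce: vy ← 0.59·27.082 = 15.978
Arc 2: start y=0.000, vy=15.978 → t=3.258, apex=13.013, x_land=88.078, impact vy=-15.978
  bounce: vy ← 0.59·15.978 = 9.427
Arc 3: start y=0.000, vy=9.427 → t=1.922, apex=4.530, x_land=109.239, impact vy=-9.427
  bounce: vy ← 0.59·9.427 = 5.562
Arc 4: start y=0.000, vy=5.562 → t=1.134, apex=1.577, x_land=121.724, impact vy=-5.562
  bounce: vy ← 0.59·5.562 = 3.282

1 4.742 37.382 52.213
2 3.258 13.013 88.078
3 1.922 4.530 109.239
4 1.134 1.577 121.724
final: 121.724 3.282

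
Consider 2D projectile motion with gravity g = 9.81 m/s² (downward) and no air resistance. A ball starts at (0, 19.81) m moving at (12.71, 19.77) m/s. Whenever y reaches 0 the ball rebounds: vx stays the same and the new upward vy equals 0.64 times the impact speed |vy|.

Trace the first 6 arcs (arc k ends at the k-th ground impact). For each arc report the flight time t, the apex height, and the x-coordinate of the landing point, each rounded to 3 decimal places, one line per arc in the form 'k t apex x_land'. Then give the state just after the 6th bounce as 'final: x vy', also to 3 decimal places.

1 4.861 39.731 61.788
2 3.643 16.274 108.090
3 2.332 6.666 137.724
4 1.492 2.730 156.689
5 0.955 1.118 168.827
6 0.611 0.458 176.595
final: 176.595 1.919

Arc 1: start y=19.810, vy=19.770 → t=4.861, apex=39.731, x_land=61.788, impact vy=-27.920
  bounce: vy ← 0.64·27.920 = 17.869
Arc 2: start y=0.000, vy=17.869 → t=3.643, apex=16.274, x_land=108.090, impact vy=-17.869
  bounce: vy ← 0.64·17.869 = 11.436
Arc 3: start y=0.000, vy=11.436 → t=2.332, apex=6.666, x_land=137.724, impact vy=-11.436
  bounce: vy ← 0.64·11.436 = 7.319
Arc 4: start y=0.000, vy=7.319 → t=1.492, apex=2.730, x_land=156.689, impact vy=-7.319
  bounce: vy ← 0.64·7.319 = 4.684
Arc 5: start y=0.000, vy=4.684 → t=0.955, apex=1.118, x_land=168.827, impact vy=-4.684
  bounce: vy ← 0.64·4.684 = 2.998
Arc 6: start y=0.000, vy=2.998 → t=0.611, apex=0.458, x_land=176.595, impact vy=-2.998
  bounce: vy ← 0.64·2.998 = 1.919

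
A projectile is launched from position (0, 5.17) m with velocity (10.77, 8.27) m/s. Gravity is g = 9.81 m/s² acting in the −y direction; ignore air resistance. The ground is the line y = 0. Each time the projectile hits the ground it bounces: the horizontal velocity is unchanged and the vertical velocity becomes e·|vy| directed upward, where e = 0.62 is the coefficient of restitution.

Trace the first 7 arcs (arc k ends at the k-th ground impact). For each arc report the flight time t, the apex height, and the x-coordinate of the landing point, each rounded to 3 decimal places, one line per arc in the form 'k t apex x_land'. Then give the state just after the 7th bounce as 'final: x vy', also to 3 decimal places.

1 2.171 8.656 23.386
2 1.647 3.327 41.127
3 1.021 1.279 52.127
4 0.633 0.492 58.946
5 0.393 0.189 63.174
6 0.243 0.073 65.796
7 0.151 0.028 67.421
final: 67.421 0.459

Arc 1: start y=5.170, vy=8.270 → t=2.171, apex=8.656, x_land=23.386, impact vy=-13.032
  bounce: vy ← 0.62·13.032 = 8.080
Arc 2: start y=0.000, vy=8.080 → t=1.647, apex=3.327, x_land=41.127, impact vy=-8.080
  bounce: vy ← 0.62·8.080 = 5.009
Arc 3: start y=0.000, vy=5.009 → t=1.021, apex=1.279, x_land=52.127, impact vy=-5.009
  bounce: vy ← 0.62·5.009 = 3.106
Arc 4: start y=0.000, vy=3.106 → t=0.633, apex=0.492, x_land=58.946, impact vy=-3.106
  bounce: vy ← 0.62·3.106 = 1.926
Arc 5: start y=0.000, vy=1.926 → t=0.393, apex=0.189, x_land=63.174, impact vy=-1.926
  bounce: vy ← 0.62·1.926 = 1.194
Arc 6: start y=0.000, vy=1.194 → t=0.243, apex=0.073, x_land=65.796, impact vy=-1.194
  bounce: vy ← 0.62·1.194 = 0.740
Arc 7: start y=0.000, vy=0.740 → t=0.151, apex=0.028, x_land=67.421, impact vy=-0.740
  bounce: vy ← 0.62·0.740 = 0.459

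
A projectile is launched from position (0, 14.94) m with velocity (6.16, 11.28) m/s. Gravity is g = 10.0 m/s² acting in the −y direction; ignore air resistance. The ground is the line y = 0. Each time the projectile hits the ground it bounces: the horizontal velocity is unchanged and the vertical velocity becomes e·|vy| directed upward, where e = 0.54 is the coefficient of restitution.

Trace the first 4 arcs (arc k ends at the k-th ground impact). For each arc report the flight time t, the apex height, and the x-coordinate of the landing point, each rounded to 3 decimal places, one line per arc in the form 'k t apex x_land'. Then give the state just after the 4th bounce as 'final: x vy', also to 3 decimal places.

1 3.192 21.302 19.663
2 2.229 6.212 33.395
3 1.204 1.811 40.810
4 0.650 0.528 44.814
final: 44.814 1.755

Arc 1: start y=14.940, vy=11.280 → t=3.192, apex=21.302, x_land=19.663, impact vy=-20.641
  bounce: vy ← 0.54·20.641 = 11.146
Arc 2: start y=0.000, vy=11.146 → t=2.229, apex=6.212, x_land=33.395, impact vy=-11.146
  bounce: vy ← 0.54·11.146 = 6.019
Arc 3: start y=0.000, vy=6.019 → t=1.204, apex=1.811, x_land=40.810, impact vy=-6.019
  bounce: vy ← 0.54·6.019 = 3.250
Arc 4: start y=0.000, vy=3.250 → t=0.650, apex=0.528, x_land=44.814, impact vy=-3.250
  bounce: vy ← 0.54·3.250 = 1.755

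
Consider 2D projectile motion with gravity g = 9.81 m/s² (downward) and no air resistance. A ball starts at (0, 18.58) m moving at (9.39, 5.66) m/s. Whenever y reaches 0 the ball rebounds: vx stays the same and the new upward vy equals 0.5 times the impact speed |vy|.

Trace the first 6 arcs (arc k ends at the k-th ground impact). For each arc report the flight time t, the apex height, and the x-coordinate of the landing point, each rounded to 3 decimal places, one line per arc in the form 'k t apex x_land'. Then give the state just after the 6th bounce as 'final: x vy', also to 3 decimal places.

Arc 1: start y=18.580, vy=5.660 → t=2.607, apex=20.213, x_land=24.479, impact vy=-19.914
  bounce: vy ← 0.5·19.914 = 9.957
Arc 2: start y=0.000, vy=9.957 → t=2.030, apex=5.053, x_land=43.541, impact vy=-9.957
  bounce: vy ← 0.5·9.957 = 4.979
Arc 3: start y=0.000, vy=4.979 → t=1.015, apex=1.263, x_land=53.072, impact vy=-4.979
  bounce: vy ← 0.5·4.979 = 2.489
Arc 4: start y=0.000, vy=2.489 → t=0.507, apex=0.316, x_land=57.837, impact vy=-2.489
  bounce: vy ← 0.5·2.489 = 1.245
Arc 5: start y=0.000, vy=1.245 → t=0.254, apex=0.079, x_land=60.220, impact vy=-1.245
  bounce: vy ← 0.5·1.245 = 0.622
Arc 6: start y=0.000, vy=0.622 → t=0.127, apex=0.020, x_land=61.411, impact vy=-0.622
  bounce: vy ← 0.5·0.622 = 0.311

1 2.607 20.213 24.479
2 2.030 5.053 43.541
3 1.015 1.263 53.072
4 0.507 0.316 57.837
5 0.254 0.079 60.220
6 0.127 0.020 61.411
final: 61.411 0.311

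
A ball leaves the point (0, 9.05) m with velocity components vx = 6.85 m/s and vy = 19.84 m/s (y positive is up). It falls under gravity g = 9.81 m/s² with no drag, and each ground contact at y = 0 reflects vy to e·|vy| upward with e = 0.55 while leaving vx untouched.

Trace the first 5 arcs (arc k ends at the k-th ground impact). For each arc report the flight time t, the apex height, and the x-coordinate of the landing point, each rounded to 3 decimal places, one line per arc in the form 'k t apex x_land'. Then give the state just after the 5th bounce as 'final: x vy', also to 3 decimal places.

Arc 1: start y=9.050, vy=19.840 → t=4.459, apex=29.112, x_land=30.542, impact vy=-23.900
  bounce: vy ← 0.55·23.900 = 13.145
Arc 2: start y=0.000, vy=13.145 → t=2.680, apex=8.807, x_land=48.899, impact vy=-13.145
  bounce: vy ← 0.55·13.145 = 7.230
Arc 3: start y=0.000, vy=7.230 → t=1.474, apex=2.664, x_land=58.995, impact vy=-7.230
  bounce: vy ← 0.55·7.230 = 3.976
Arc 4: start y=0.000, vy=3.976 → t=0.811, apex=0.806, x_land=64.548, impact vy=-3.976
  bounce: vy ← 0.55·3.976 = 2.187
Arc 5: start y=0.000, vy=2.187 → t=0.446, apex=0.244, x_land=67.602, impact vy=-2.187
  bounce: vy ← 0.55·2.187 = 1.203

1 4.459 29.112 30.542
2 2.680 8.807 48.899
3 1.474 2.664 58.995
4 0.811 0.806 64.548
5 0.446 0.244 67.602
final: 67.602 1.203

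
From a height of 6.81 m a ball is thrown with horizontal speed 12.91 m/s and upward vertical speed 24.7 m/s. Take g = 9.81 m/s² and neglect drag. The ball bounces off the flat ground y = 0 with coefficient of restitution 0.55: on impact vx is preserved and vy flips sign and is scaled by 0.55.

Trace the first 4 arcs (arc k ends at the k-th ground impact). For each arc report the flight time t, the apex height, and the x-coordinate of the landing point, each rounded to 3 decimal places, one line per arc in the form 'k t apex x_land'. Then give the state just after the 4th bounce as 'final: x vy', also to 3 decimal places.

Arc 1: start y=6.810, vy=24.700 → t=5.298, apex=37.905, x_land=68.394, impact vy=-27.271
  bounce: vy ← 0.55·27.271 = 14.999
Arc 2: start y=0.000, vy=14.999 → t=3.058, apex=11.466, x_land=107.871, impact vy=-14.999
  bounce: vy ← 0.55·14.999 = 8.249
Arc 3: start y=0.000, vy=8.249 → t=1.682, apex=3.469, x_land=129.584, impact vy=-8.249
  bounce: vy ← 0.55·8.249 = 4.537
Arc 4: start y=0.000, vy=4.537 → t=0.925, apex=1.049, x_land=141.526, impact vy=-4.537
  bounce: vy ← 0.55·4.537 = 2.495

1 5.298 37.905 68.394
2 3.058 11.466 107.871
3 1.682 3.469 129.584
4 0.925 1.049 141.526
final: 141.526 2.495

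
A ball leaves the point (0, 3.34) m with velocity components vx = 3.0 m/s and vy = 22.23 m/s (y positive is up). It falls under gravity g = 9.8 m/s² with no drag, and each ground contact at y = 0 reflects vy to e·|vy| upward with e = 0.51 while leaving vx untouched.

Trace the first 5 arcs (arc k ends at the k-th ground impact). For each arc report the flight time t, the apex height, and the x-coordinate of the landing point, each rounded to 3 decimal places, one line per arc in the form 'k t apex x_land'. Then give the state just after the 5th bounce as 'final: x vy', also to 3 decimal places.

Arc 1: start y=3.340, vy=22.230 → t=4.682, apex=28.553, x_land=14.047, impact vy=-23.657
  bounce: vy ← 0.51·23.657 = 12.065
Arc 2: start y=0.000, vy=12.065 → t=2.462, apex=7.427, x_land=21.434, impact vy=-12.065
  bounce: vy ← 0.51·12.065 = 6.153
Arc 3: start y=0.000, vy=6.153 → t=1.256, apex=1.932, x_land=25.201, impact vy=-6.153
  bounce: vy ← 0.51·6.153 = 3.138
Arc 4: start y=0.000, vy=3.138 → t=0.640, apex=0.502, x_land=27.122, impact vy=-3.138
  bounce: vy ← 0.51·3.138 = 1.600
Arc 5: start y=0.000, vy=1.600 → t=0.327, apex=0.131, x_land=28.102, impact vy=-1.600
  bounce: vy ← 0.51·1.600 = 0.816

1 4.682 28.553 14.047
2 2.462 7.427 21.434
3 1.256 1.932 25.201
4 0.640 0.502 27.122
5 0.327 0.131 28.102
final: 28.102 0.816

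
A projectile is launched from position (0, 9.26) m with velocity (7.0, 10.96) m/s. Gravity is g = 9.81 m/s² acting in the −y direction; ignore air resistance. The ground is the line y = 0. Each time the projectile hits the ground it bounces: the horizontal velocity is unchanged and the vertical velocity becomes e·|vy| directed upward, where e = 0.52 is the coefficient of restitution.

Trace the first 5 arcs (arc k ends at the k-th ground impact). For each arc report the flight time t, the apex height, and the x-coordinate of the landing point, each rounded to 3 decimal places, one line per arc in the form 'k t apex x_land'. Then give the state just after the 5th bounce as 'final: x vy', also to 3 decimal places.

1 2.888 15.382 20.217
2 1.842 4.159 33.109
3 0.958 1.125 39.813
4 0.498 0.304 43.299
5 0.259 0.082 45.112
final: 45.112 0.661

Arc 1: start y=9.260, vy=10.960 → t=2.888, apex=15.382, x_land=20.217, impact vy=-17.372
  bounce: vy ← 0.52·17.372 = 9.034
Arc 2: start y=0.000, vy=9.034 → t=1.842, apex=4.159, x_land=33.109, impact vy=-9.034
  bounce: vy ← 0.52·9.034 = 4.698
Arc 3: start y=0.000, vy=4.698 → t=0.958, apex=1.125, x_land=39.813, impact vy=-4.698
  bounce: vy ← 0.52·4.698 = 2.443
Arc 4: start y=0.000, vy=2.443 → t=0.498, apex=0.304, x_land=43.299, impact vy=-2.443
  bounce: vy ← 0.52·2.443 = 1.270
Arc 5: start y=0.000, vy=1.270 → t=0.259, apex=0.082, x_land=45.112, impact vy=-1.270
  bounce: vy ← 0.52·1.270 = 0.661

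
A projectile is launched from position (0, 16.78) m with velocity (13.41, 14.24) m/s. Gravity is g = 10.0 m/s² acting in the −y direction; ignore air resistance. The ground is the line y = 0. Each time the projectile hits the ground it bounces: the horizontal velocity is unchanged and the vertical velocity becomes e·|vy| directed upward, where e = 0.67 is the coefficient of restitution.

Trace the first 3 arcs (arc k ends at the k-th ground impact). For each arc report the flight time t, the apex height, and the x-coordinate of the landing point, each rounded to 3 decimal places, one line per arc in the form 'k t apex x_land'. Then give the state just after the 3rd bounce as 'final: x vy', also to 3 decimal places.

1 3.744 26.919 50.211
2 3.109 12.084 91.905
3 2.083 5.424 119.841
final: 119.841 6.979

Arc 1: start y=16.780, vy=14.240 → t=3.744, apex=26.919, x_land=50.211, impact vy=-23.203
  bounce: vy ← 0.67·23.203 = 15.546
Arc 2: start y=0.000, vy=15.546 → t=3.109, apex=12.084, x_land=91.905, impact vy=-15.546
  bounce: vy ← 0.67·15.546 = 10.416
Arc 3: start y=0.000, vy=10.416 → t=2.083, apex=5.424, x_land=119.841, impact vy=-10.416
  bounce: vy ← 0.67·10.416 = 6.979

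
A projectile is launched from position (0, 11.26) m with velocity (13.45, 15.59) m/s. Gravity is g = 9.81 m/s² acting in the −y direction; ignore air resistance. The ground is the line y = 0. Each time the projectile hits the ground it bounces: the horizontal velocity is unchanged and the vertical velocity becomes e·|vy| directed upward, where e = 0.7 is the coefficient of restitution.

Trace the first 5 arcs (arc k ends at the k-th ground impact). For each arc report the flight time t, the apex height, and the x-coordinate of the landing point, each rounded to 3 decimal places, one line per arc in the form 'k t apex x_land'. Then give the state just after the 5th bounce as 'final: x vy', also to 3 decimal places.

Arc 1: start y=11.260, vy=15.590 → t=3.785, apex=23.648, x_land=50.907, impact vy=-21.540
  bounce: vy ← 0.7·21.540 = 15.078
Arc 2: start y=0.000, vy=15.078 → t=3.074, apex=11.587, x_land=92.252, impact vy=-15.078
  bounce: vy ← 0.7·15.078 = 10.555
Arc 3: start y=0.000, vy=10.555 → t=2.152, apex=5.678, x_land=121.194, impact vy=-10.555
  bounce: vy ← 0.7·10.555 = 7.388
Arc 4: start y=0.000, vy=7.388 → t=1.506, apex=2.782, x_land=141.453, impact vy=-7.388
  bounce: vy ← 0.7·7.388 = 5.172
Arc 5: start y=0.000, vy=5.172 → t=1.054, apex=1.363, x_land=155.635, impact vy=-5.172
  bounce: vy ← 0.7·5.172 = 3.620

1 3.785 23.648 50.907
2 3.074 11.587 92.252
3 2.152 5.678 121.194
4 1.506 2.782 141.453
5 1.054 1.363 155.635
final: 155.635 3.620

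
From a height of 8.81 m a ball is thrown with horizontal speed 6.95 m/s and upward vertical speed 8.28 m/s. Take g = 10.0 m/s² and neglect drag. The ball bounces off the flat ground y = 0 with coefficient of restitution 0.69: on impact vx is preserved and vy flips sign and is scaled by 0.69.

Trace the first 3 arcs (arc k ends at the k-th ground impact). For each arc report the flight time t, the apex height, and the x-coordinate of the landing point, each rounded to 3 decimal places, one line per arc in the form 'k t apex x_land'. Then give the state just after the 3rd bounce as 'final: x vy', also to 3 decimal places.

Arc 1: start y=8.810, vy=8.280 → t=2.392, apex=12.238, x_land=16.628, impact vy=-15.645
  bounce: vy ← 0.69·15.645 = 10.795
Arc 2: start y=0.000, vy=10.795 → t=2.159, apex=5.826, x_land=31.633, impact vy=-10.795
  bounce: vy ← 0.69·10.795 = 7.448
Arc 3: start y=0.000, vy=7.448 → t=1.490, apex=2.774, x_land=41.986, impact vy=-7.448
  bounce: vy ← 0.69·7.448 = 5.139

1 2.392 12.238 16.628
2 2.159 5.826 31.633
3 1.490 2.774 41.986
final: 41.986 5.139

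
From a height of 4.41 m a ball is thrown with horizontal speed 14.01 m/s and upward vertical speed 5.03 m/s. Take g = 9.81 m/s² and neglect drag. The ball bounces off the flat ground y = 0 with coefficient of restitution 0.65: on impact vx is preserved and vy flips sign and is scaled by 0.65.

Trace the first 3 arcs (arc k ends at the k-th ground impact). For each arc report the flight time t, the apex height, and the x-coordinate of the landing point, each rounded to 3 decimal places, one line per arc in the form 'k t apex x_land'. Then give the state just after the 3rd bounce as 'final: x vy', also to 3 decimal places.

Arc 1: start y=4.410, vy=5.030 → t=1.591, apex=5.700, x_land=22.286, impact vy=-10.575
  bounce: vy ← 0.65·10.575 = 6.874
Arc 2: start y=0.000, vy=6.874 → t=1.401, apex=2.408, x_land=41.918, impact vy=-6.874
  bounce: vy ← 0.65·6.874 = 4.468
Arc 3: start y=0.000, vy=4.468 → t=0.911, apex=1.017, x_land=54.680, impact vy=-4.468
  bounce: vy ← 0.65·4.468 = 2.904

1 1.591 5.700 22.286
2 1.401 2.408 41.918
3 0.911 1.017 54.680
final: 54.680 2.904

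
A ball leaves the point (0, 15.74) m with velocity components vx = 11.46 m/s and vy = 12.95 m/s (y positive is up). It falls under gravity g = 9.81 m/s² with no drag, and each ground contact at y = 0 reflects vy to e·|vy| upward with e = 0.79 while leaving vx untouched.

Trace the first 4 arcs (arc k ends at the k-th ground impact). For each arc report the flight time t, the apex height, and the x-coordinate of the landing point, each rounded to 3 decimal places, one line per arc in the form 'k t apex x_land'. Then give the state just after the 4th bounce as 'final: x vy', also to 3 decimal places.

Arc 1: start y=15.740, vy=12.950 → t=3.545, apex=24.288, x_land=40.629, impact vy=-21.829
  bounce: vy ← 0.79·21.829 = 17.245
Arc 2: start y=0.000, vy=17.245 → t=3.516, apex=15.158, x_land=80.921, impact vy=-17.245
  bounce: vy ← 0.79·17.245 = 13.624
Arc 3: start y=0.000, vy=13.624 → t=2.778, apex=9.460, x_land=112.751, impact vy=-13.624
  bounce: vy ← 0.79·13.624 = 10.763
Arc 4: start y=0.000, vy=10.763 → t=2.194, apex=5.904, x_land=137.897, impact vy=-10.763
  bounce: vy ← 0.79·10.763 = 8.503

1 3.545 24.288 40.629
2 3.516 15.158 80.921
3 2.778 9.460 112.751
4 2.194 5.904 137.897
final: 137.897 8.503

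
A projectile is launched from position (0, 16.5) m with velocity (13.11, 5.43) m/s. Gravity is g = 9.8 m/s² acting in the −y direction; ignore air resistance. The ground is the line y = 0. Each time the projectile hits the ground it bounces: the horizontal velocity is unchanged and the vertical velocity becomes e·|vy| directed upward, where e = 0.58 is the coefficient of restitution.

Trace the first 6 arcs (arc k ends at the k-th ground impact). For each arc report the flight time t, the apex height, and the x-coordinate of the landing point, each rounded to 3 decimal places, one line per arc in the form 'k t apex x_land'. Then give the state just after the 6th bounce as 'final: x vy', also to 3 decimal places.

Arc 1: start y=16.500, vy=5.430 → t=2.471, apex=18.004, x_land=32.394, impact vy=-18.785
  bounce: vy ← 0.58·18.785 = 10.895
Arc 2: start y=0.000, vy=10.895 → t=2.224, apex=6.057, x_land=61.545, impact vy=-10.895
  bounce: vy ← 0.58·10.895 = 6.319
Arc 3: start y=0.000, vy=6.319 → t=1.290, apex=2.037, x_land=78.452, impact vy=-6.319
  bounce: vy ← 0.58·6.319 = 3.665
Arc 4: start y=0.000, vy=3.665 → t=0.748, apex=0.685, x_land=88.259, impact vy=-3.665
  bounce: vy ← 0.58·3.665 = 2.126
Arc 5: start y=0.000, vy=2.126 → t=0.434, apex=0.231, x_land=93.946, impact vy=-2.126
  bounce: vy ← 0.58·2.126 = 1.233
Arc 6: start y=0.000, vy=1.233 → t=0.252, apex=0.078, x_land=97.245, impact vy=-1.233
  bounce: vy ← 0.58·1.233 = 0.715

1 2.471 18.004 32.394
2 2.224 6.057 61.545
3 1.290 2.037 78.452
4 0.748 0.685 88.259
5 0.434 0.231 93.946
6 0.252 0.078 97.245
final: 97.245 0.715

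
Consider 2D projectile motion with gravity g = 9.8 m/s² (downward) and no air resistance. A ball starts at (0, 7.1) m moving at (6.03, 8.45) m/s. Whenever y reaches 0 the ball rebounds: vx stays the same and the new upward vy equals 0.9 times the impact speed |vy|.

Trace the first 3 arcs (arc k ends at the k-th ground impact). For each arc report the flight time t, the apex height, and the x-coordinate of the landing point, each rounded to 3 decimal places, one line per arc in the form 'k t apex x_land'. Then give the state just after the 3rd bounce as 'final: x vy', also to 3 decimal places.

1 2.343 10.743 14.128
2 2.665 8.702 30.199
3 2.399 7.048 44.664
final: 44.664 10.578

Arc 1: start y=7.100, vy=8.450 → t=2.343, apex=10.743, x_land=14.128, impact vy=-14.511
  bounce: vy ← 0.9·14.511 = 13.060
Arc 2: start y=0.000, vy=13.060 → t=2.665, apex=8.702, x_land=30.199, impact vy=-13.060
  bounce: vy ← 0.9·13.060 = 11.754
Arc 3: start y=0.000, vy=11.754 → t=2.399, apex=7.048, x_land=44.664, impact vy=-11.754
  bounce: vy ← 0.9·11.754 = 10.578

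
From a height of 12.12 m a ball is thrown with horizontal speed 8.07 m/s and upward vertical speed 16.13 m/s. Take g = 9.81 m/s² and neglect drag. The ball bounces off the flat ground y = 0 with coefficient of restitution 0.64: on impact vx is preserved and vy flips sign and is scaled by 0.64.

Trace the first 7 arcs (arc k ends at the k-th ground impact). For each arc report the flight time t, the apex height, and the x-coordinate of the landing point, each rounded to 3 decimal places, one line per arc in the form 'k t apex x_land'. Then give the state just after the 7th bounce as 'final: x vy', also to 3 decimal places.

1 3.919 25.381 31.626
2 2.912 10.396 55.123
3 1.863 4.258 70.162
4 1.193 1.744 79.786
5 0.763 0.714 85.946
6 0.488 0.293 89.888
7 0.313 0.120 92.411
final: 92.411 0.981

Arc 1: start y=12.120, vy=16.130 → t=3.919, apex=25.381, x_land=31.626, impact vy=-22.315
  bounce: vy ← 0.64·22.315 = 14.282
Arc 2: start y=0.000, vy=14.282 → t=2.912, apex=10.396, x_land=55.123, impact vy=-14.282
  bounce: vy ← 0.64·14.282 = 9.140
Arc 3: start y=0.000, vy=9.140 → t=1.863, apex=4.258, x_land=70.162, impact vy=-9.140
  bounce: vy ← 0.64·9.140 = 5.850
Arc 4: start y=0.000, vy=5.850 → t=1.193, apex=1.744, x_land=79.786, impact vy=-5.850
  bounce: vy ← 0.64·5.850 = 3.744
Arc 5: start y=0.000, vy=3.744 → t=0.763, apex=0.714, x_land=85.946, impact vy=-3.744
  bounce: vy ← 0.64·3.744 = 2.396
Arc 6: start y=0.000, vy=2.396 → t=0.488, apex=0.293, x_land=89.888, impact vy=-2.396
  bounce: vy ← 0.64·2.396 = 1.533
Arc 7: start y=0.000, vy=1.533 → t=0.313, apex=0.120, x_land=92.411, impact vy=-1.533
  bounce: vy ← 0.64·1.533 = 0.981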